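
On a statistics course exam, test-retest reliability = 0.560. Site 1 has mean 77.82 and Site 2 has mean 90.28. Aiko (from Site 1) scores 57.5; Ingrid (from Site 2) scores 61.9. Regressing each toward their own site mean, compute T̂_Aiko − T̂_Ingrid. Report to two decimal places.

T̂_Aiko = 0.560(57.5) + 0.440(77.82) = 66.4408
T̂_Ingrid = 0.560(61.9) + 0.440(90.28) = 74.3872
Difference = 66.4408 − 74.3872 = -7.9464

-7.95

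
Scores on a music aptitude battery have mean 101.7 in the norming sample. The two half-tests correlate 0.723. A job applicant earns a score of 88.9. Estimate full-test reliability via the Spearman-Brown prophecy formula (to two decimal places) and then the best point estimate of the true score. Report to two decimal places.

90.95

Spearman-Brown: ρ = 2r/(1 + r) = 2(0.723)/(1 + 0.723) = 1.4460/1.723 = 0.8392 → 0.84
Weight the observed score by reliability and the mean by (1 − reliability): T̂ = 0.84·88.9 + 0.16·101.7 = 74.676 + 16.272 = 90.948.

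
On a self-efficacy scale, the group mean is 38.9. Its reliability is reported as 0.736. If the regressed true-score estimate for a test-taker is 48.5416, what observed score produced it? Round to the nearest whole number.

52

T̂ = ρX + (1 − ρ)μ  ⇒  X = (T̂ − (1 − ρ)μ) / ρ
X = (48.5416 − 0.264 × 38.9) / 0.736 = (48.5416 − 10.2696) / 0.736 = 38.2720 / 0.736 = 52.00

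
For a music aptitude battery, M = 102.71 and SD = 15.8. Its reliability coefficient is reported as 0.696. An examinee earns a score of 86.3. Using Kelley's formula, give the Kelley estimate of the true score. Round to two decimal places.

Regress the observed score toward the mean by the unreliability: T̂ = 0.696·86.3 + 0.304·102.71 = 60.0648 + 31.22384 = 91.289.

91.29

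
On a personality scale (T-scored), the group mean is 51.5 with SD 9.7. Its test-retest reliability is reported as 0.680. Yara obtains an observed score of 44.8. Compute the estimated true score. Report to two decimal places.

T̂ = ρX + (1 − ρ)μ
  = 0.680 × 44.8 + 0.320 × 51.5
  = 30.4640 + 16.4800
  = 46.944
  ≈ 46.94

46.94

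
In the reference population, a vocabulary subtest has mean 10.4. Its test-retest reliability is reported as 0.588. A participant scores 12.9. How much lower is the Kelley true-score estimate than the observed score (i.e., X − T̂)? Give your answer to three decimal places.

Kelley's formula gives T̂ = 0.588·12.9 + 0.412·10.4 = 7.5852 + 4.2848 = 11.87000.
X − T̂ = 12.9 − 11.8700 = 1.0300 → 1.030

1.030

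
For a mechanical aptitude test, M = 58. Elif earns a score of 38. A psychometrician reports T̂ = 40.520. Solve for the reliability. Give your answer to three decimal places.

T̂ = ρX + (1 − ρ)μ  ⇒  T̂ − μ = ρ(X − μ)
ρ = (T̂ − μ)/(X − μ) = (40.520 − 58) / (38 − 58) = -17.480 / -20.0 = 0.87400

0.874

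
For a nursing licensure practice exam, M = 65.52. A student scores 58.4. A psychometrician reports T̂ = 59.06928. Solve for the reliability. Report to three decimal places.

T̂ = ρX + (1 − ρ)μ  ⇒  T̂ − μ = ρ(X − μ)
ρ = (T̂ − μ)/(X − μ) = (59.06928 − 65.52) / (58.4 − 65.52) = -6.45072 / -7.12 = 0.90600

0.906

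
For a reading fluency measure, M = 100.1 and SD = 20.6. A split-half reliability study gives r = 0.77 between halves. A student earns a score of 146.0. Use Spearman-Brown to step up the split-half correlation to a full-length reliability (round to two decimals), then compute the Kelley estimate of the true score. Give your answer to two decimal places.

Spearman-Brown: ρ = 2r/(1 + r) = 2(0.77)/(1 + 0.77) = 1.540/1.77 = 0.8701 → 0.87
T̂ = ρX + (1 − ρ)μ
  = 0.87 × 146.0 + 0.13 × 100.1
  = 127.020 + 13.013
  = 140.033
  ≈ 140.03

140.03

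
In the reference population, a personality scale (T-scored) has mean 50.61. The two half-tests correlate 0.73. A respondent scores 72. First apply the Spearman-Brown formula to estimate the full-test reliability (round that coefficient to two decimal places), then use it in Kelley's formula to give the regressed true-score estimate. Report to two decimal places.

68.58

Spearman-Brown: ρ = 2r/(1 + r) = 2(0.73)/(1 + 0.73) = 1.460/1.73 = 0.8439 → 0.84
Weight the observed score by reliability and the mean by (1 − reliability): T̂ = 0.84·72 + 0.16·50.61 = 60.48 + 8.0976 = 68.578.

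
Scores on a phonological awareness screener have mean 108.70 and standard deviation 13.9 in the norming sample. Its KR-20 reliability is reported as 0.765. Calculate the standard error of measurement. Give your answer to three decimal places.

SEM = SD · √(1 − ρ) = 13.9 × √0.235 = 13.9 × 0.4848 = 6.7383

6.738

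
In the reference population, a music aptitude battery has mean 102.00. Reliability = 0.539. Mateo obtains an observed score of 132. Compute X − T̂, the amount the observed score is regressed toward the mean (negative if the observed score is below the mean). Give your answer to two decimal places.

13.83

T̂ = ρX + (1 − ρ)μ
  = 0.539 × 132 + 0.461 × 102.00
  = 71.148 + 47.02200
  = 118.1700
  ≈ 118.170
X − T̂ = 132 − 118.170 = 13.830 → 13.83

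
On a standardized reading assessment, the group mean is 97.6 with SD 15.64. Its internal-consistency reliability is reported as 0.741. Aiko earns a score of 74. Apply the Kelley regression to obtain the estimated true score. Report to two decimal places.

T̂ = 0.741(74) + 0.259(97.6) = 54.834 + 25.2784 = 80.112 → 80.11

80.11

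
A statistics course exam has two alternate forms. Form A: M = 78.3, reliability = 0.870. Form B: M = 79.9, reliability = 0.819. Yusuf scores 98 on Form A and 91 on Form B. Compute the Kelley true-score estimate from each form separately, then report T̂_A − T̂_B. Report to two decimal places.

6.45

T̂_A = 0.870(98) + 0.130(78.3) = 95.4390
T̂_B = 0.819(91) + 0.181(79.9) = 88.9909
T̂_A − T̂_B = 6.4481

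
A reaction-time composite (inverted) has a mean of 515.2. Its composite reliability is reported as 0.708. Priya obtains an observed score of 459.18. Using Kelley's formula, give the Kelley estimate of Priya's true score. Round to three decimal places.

Weight the observed score by reliability and the mean by (1 − reliability): T̂ = 0.708·459.18 + 0.292·515.2 = 325.09944 + 150.4384 = 475.5378.

475.538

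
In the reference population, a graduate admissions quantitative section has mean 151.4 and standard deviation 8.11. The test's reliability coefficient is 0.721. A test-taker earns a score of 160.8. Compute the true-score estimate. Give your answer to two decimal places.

158.18

Weight the observed score by reliability and the mean by (1 − reliability): T̂ = 0.721·160.8 + 0.279·151.4 = 115.9368 + 42.2406 = 158.177.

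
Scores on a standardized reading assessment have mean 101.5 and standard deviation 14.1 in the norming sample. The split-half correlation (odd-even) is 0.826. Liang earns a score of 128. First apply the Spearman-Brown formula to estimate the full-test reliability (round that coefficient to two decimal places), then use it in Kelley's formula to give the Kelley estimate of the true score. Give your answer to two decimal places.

Spearman-Brown: ρ = 2r/(1 + r) = 2(0.826)/(1 + 0.826) = 1.6520/1.826 = 0.9047 → 0.90
T̂ = ρX + (1 − ρ)μ
  = 0.90 × 128 + 0.10 × 101.5
  = 115.20 + 10.150
  = 125.350
  ≈ 125.35

125.35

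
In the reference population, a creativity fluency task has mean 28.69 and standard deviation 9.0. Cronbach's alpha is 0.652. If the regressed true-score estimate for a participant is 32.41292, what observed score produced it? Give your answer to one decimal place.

34.4

T̂ = ρX + (1 − ρ)μ  ⇒  X = (T̂ − (1 − ρ)μ) / ρ
X = (32.41292 − 0.348 × 28.69) / 0.652 = (32.41292 − 9.98412) / 0.652 = 22.42880 / 0.652 = 34.400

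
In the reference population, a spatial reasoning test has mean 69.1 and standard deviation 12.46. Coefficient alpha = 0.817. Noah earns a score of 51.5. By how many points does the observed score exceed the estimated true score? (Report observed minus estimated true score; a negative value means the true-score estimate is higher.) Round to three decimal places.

-3.221

T̂ = ρX + (1 − ρ)μ
  = 0.817 × 51.5 + 0.183 × 69.1
  = 42.0755 + 12.6453
  = 54.72080
  ≈ 54.7208
X − T̂ = 51.5 − 54.7208 = -3.2208 → -3.221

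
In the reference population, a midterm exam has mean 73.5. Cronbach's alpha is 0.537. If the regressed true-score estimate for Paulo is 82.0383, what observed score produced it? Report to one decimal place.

89.4

T̂ = ρX + (1 − ρ)μ  ⇒  X = (T̂ − (1 − ρ)μ) / ρ
X = (82.0383 − 0.463 × 73.5) / 0.537 = (82.0383 − 34.0305) / 0.537 = 48.0078 / 0.537 = 89.400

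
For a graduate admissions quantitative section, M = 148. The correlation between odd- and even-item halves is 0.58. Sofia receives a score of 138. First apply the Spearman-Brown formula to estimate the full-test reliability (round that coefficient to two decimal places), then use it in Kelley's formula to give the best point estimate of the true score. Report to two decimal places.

Spearman-Brown: ρ = 2r/(1 + r) = 2(0.58)/(1 + 0.58) = 1.160/1.58 = 0.7342 → 0.73
Weight the observed score by reliability and the mean by (1 − reliability): T̂ = 0.73·138 + 0.27·148 = 100.74 + 39.96 = 140.700.

140.70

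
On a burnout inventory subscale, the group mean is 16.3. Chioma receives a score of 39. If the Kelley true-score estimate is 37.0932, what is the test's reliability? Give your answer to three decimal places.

0.916

T̂ = ρX + (1 − ρ)μ  ⇒  T̂ − μ = ρ(X − μ)
ρ = (T̂ − μ)/(X − μ) = (37.0932 − 16.3) / (39 − 16.3) = 20.7932 / 22.7 = 0.91600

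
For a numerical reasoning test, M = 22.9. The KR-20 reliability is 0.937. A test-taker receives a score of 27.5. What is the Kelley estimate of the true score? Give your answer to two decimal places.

T̂ = 0.937(27.5) + 0.063(22.9) = 25.7675 + 1.4427 = 27.210 → 27.21

27.21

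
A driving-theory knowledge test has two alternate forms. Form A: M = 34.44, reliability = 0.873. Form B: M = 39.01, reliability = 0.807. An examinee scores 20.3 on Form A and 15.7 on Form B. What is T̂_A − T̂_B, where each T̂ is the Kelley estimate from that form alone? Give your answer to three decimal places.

T̂_A = 0.873(20.3) + 0.127(34.44) = 22.09578
T̂_B = 0.807(15.7) + 0.193(39.01) = 20.19883
T̂_A − T̂_B = 1.89695

1.897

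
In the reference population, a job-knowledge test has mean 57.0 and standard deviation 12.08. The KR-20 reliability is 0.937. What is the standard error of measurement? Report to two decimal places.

SEM = SD · √(1 − ρ) = 12.08 × √0.063 = 12.08 × 0.2510 = 3.032

3.03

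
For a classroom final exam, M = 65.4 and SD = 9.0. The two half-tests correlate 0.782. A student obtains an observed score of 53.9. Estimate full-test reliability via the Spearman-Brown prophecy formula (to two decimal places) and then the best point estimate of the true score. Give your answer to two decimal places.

55.28

Spearman-Brown: ρ = 2r/(1 + r) = 2(0.782)/(1 + 0.782) = 1.5640/1.782 = 0.8777 → 0.88
Regress the observed score toward the mean by the unreliability: T̂ = 0.88·53.9 + 0.12·65.4 = 47.432 + 7.848 = 55.280.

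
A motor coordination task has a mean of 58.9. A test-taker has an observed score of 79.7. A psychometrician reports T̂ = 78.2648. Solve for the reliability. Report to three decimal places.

0.931

T̂ = ρX + (1 − ρ)μ  ⇒  T̂ − μ = ρ(X − μ)
ρ = (T̂ − μ)/(X − μ) = (78.2648 − 58.9) / (79.7 − 58.9) = 19.3648 / 20.8 = 0.93100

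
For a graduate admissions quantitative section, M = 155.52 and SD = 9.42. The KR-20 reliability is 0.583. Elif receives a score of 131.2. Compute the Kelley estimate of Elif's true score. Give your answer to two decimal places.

141.34

T̂ = ρX + (1 − ρ)μ
  = 0.583 × 131.2 + 0.417 × 155.52
  = 76.4896 + 64.85184
  = 141.341
  ≈ 141.34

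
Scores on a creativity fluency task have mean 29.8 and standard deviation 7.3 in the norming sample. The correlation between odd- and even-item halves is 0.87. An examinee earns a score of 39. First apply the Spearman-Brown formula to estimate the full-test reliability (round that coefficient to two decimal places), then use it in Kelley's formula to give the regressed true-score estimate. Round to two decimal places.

Spearman-Brown: ρ = 2r/(1 + r) = 2(0.87)/(1 + 0.87) = 1.740/1.87 = 0.9305 → 0.93
Kelley's formula gives T̂ = 0.93·39 + 0.07·29.8 = 36.27 + 2.086 = 38.356.

38.36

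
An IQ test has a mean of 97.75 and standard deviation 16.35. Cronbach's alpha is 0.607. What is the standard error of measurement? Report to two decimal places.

10.25

SEM = SD · √(1 − ρ) = 16.35 × √0.393 = 16.35 × 0.6269 = 10.250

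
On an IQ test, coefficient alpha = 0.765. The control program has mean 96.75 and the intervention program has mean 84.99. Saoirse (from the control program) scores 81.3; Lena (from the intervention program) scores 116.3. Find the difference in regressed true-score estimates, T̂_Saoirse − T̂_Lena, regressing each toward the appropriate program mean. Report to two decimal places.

T̂_Saoirse = 0.765(81.3) + 0.235(96.75) = 84.9307
T̂_Lena = 0.765(116.3) + 0.235(84.99) = 108.9421
Difference = 84.9307 − 108.9421 = -24.0114

-24.01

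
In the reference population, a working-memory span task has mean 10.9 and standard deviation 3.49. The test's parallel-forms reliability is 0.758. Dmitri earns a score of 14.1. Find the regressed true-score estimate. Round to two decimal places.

13.33

T̂ = 0.758(14.1) + 0.242(10.9) = 10.6878 + 2.6378 = 13.326 → 13.33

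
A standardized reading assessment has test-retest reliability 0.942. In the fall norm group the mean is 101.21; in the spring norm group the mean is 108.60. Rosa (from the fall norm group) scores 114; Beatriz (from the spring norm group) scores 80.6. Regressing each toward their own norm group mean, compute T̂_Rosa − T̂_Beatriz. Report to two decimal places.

31.03

T̂_Rosa = 0.942(114) + 0.058(101.21) = 113.2582
T̂_Beatriz = 0.942(80.6) + 0.058(108.60) = 82.2240
Difference = 113.2582 − 82.2240 = 31.0342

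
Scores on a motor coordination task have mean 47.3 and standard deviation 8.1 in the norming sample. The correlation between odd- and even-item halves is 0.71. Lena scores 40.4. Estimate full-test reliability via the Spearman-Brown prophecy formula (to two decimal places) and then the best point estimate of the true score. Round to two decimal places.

Spearman-Brown: ρ = 2r/(1 + r) = 2(0.71)/(1 + 0.71) = 1.420/1.71 = 0.8304 → 0.83
T̂ = ρX + (1 − ρ)μ
  = 0.83 × 40.4 + 0.17 × 47.3
  = 33.532 + 8.041
  = 41.573
  ≈ 41.57

41.57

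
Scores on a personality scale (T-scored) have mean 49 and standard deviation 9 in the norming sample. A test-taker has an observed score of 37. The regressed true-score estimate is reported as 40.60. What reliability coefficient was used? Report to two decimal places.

0.70

T̂ = ρX + (1 − ρ)μ  ⇒  T̂ − μ = ρ(X − μ)
ρ = (T̂ − μ)/(X − μ) = (40.60 − 49) / (37 − 49) = -8.40 / -12.0 = 0.7000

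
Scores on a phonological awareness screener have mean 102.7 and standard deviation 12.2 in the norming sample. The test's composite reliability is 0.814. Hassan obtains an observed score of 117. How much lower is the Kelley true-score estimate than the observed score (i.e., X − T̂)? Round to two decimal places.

2.66

T̂ = ρX + (1 − ρ)μ
  = 0.814 × 117 + 0.186 × 102.7
  = 95.238 + 19.1022
  = 114.3402
  ≈ 114.340
X − T̂ = 117 − 114.340 = 2.660 → 2.66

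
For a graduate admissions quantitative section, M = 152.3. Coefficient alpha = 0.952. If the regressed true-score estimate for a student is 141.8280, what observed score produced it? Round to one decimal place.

T̂ = ρX + (1 − ρ)μ  ⇒  X = (T̂ − (1 − ρ)μ) / ρ
X = (141.8280 − 0.048 × 152.3) / 0.952 = (141.8280 − 7.3104) / 0.952 = 134.5176 / 0.952 = 141.300

141.3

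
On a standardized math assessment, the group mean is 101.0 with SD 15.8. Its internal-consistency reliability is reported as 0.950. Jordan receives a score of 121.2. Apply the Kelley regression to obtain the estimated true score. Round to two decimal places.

T̂ = ρX + (1 − ρ)μ
  = 0.950 × 121.2 + 0.050 × 101.0
  = 115.1400 + 5.0500
  = 120.190
  ≈ 120.19

120.19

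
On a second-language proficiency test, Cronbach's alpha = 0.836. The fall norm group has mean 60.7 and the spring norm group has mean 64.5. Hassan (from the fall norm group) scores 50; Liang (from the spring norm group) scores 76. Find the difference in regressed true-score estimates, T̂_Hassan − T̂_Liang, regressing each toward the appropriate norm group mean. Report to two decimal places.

T̂_Hassan = 0.836(50) + 0.164(60.7) = 51.7548
T̂_Liang = 0.836(76) + 0.164(64.5) = 74.1140
Difference = 51.7548 − 74.1140 = -22.3592

-22.36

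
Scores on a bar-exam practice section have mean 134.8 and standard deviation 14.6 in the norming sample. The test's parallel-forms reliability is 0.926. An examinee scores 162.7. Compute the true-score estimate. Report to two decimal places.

Weight the observed score by reliability and the mean by (1 − reliability): T̂ = 0.926·162.7 + 0.074·134.8 = 150.6602 + 9.9752 = 160.635.

160.64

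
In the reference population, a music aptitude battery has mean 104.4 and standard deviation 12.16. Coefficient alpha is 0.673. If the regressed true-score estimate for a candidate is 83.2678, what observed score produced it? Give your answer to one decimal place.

73.0

T̂ = ρX + (1 − ρ)μ  ⇒  X = (T̂ − (1 − ρ)μ) / ρ
X = (83.2678 − 0.327 × 104.4) / 0.673 = (83.2678 − 34.1388) / 0.673 = 49.1290 / 0.673 = 73.000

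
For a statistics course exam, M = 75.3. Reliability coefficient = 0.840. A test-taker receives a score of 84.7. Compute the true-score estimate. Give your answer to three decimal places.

83.196

T̂ = 0.840(84.7) + 0.160(75.3) = 71.1480 + 12.0480 = 83.1960 → 83.196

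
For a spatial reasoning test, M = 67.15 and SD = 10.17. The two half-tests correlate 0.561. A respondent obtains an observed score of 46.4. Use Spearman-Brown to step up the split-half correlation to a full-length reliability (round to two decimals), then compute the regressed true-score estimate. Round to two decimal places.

Spearman-Brown: ρ = 2r/(1 + r) = 2(0.561)/(1 + 0.561) = 1.1220/1.561 = 0.7188 → 0.72
T̂ = ρX + (1 − ρ)μ
  = 0.72 × 46.4 + 0.28 × 67.15
  = 33.408 + 18.8020
  = 52.210
  ≈ 52.21

52.21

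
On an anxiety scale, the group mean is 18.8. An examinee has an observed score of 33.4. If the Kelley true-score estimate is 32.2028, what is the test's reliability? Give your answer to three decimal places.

0.918

T̂ = ρX + (1 − ρ)μ  ⇒  T̂ − μ = ρ(X − μ)
ρ = (T̂ − μ)/(X − μ) = (32.2028 − 18.8) / (33.4 − 18.8) = 13.4028 / 14.6 = 0.91800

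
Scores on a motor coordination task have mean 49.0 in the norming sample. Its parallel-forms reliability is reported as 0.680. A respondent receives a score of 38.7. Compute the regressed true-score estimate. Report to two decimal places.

T̂ = 0.680(38.7) + 0.320(49.0) = 26.3160 + 15.6800 = 41.996 → 42.00

42.00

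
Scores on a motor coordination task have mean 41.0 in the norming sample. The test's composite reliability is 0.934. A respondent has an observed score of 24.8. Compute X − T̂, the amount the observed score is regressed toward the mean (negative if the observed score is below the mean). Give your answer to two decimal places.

Regress the observed score toward the mean by the unreliability: T̂ = 0.934·24.8 + 0.066·41.0 = 23.1632 + 2.7060 = 25.8692.
X − T̂ = 24.8 − 25.869 = -1.069 → -1.07

-1.07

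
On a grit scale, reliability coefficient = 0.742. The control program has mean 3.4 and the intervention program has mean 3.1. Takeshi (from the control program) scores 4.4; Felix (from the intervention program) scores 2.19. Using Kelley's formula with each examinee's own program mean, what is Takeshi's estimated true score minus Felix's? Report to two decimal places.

T̂_Takeshi = 0.742(4.4) + 0.258(3.4) = 4.1420
T̂_Felix = 0.742(2.19) + 0.258(3.1) = 2.4248
Difference = 4.1420 − 2.4248 = 1.7172

1.72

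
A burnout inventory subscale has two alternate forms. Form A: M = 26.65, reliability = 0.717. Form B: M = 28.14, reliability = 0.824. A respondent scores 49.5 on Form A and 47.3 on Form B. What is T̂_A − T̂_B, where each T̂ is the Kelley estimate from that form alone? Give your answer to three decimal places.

-0.894

T̂_A = 0.717(49.5) + 0.283(26.65) = 43.03345
T̂_B = 0.824(47.3) + 0.176(28.14) = 43.92784
T̂_A − T̂_B = -0.89439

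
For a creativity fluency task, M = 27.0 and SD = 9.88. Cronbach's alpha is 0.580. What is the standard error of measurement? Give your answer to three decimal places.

SEM = SD · √(1 − ρ) = 9.88 × √0.420 = 9.88 × 0.6481 = 6.4030

6.403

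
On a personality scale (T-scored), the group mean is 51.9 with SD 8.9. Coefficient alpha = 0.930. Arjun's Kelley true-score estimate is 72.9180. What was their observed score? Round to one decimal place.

74.5

T̂ = ρX + (1 − ρ)μ  ⇒  X = (T̂ − (1 − ρ)μ) / ρ
X = (72.9180 − 0.070 × 51.9) / 0.930 = (72.9180 − 3.6330) / 0.930 = 69.2850 / 0.930 = 74.500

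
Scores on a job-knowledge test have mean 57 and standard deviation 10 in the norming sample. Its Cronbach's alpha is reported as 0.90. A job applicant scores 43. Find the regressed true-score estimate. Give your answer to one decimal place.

T̂ = 0.90(43) + 0.10(57) = 38.70 + 5.70 = 44.40 → 44.4

44.4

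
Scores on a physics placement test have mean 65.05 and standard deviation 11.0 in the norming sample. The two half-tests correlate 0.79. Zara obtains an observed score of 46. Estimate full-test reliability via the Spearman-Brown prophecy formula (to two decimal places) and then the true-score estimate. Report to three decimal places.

48.286

Spearman-Brown: ρ = 2r/(1 + r) = 2(0.79)/(1 + 0.79) = 1.580/1.79 = 0.8827 → 0.88
T̂ = 0.88(46) + 0.12(65.05) = 40.48 + 7.8060 = 48.2860 → 48.286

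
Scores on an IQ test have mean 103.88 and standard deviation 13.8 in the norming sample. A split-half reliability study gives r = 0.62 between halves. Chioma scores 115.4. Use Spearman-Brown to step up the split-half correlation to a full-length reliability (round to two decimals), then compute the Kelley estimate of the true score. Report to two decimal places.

112.75

Spearman-Brown: ρ = 2r/(1 + r) = 2(0.62)/(1 + 0.62) = 1.240/1.62 = 0.7654 → 0.77
T̂ = ρX + (1 − ρ)μ
  = 0.77 × 115.4 + 0.23 × 103.88
  = 88.858 + 23.8924
  = 112.750
  ≈ 112.75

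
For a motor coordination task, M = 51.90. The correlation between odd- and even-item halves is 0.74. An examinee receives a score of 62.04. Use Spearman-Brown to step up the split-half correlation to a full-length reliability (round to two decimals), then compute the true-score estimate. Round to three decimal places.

Spearman-Brown: ρ = 2r/(1 + r) = 2(0.74)/(1 + 0.74) = 1.480/1.74 = 0.8506 → 0.85
Regress the observed score toward the mean by the unreliability: T̂ = 0.85·62.04 + 0.15·51.90 = 52.7340 + 7.7850 = 60.5190.

60.519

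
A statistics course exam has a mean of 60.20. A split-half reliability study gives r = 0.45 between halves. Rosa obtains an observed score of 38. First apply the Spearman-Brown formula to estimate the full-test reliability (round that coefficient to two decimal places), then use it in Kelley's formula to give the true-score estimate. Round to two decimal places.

Spearman-Brown: ρ = 2r/(1 + r) = 2(0.45)/(1 + 0.45) = 0.900/1.45 = 0.6207 → 0.62
T̂ = 0.62(38) + 0.38(60.20) = 23.56 + 22.8760 = 46.436 → 46.44

46.44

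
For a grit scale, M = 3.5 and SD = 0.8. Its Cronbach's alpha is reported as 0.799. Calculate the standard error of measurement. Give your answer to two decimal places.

0.36

SEM = SD · √(1 − ρ) = 0.8 × √0.201 = 0.8 × 0.4483 = 0.359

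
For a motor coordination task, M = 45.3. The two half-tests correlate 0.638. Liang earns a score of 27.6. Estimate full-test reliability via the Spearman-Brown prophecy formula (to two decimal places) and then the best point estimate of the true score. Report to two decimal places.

31.49

Spearman-Brown: ρ = 2r/(1 + r) = 2(0.638)/(1 + 0.638) = 1.2760/1.638 = 0.7790 → 0.78
Weight the observed score by reliability and the mean by (1 − reliability): T̂ = 0.78·27.6 + 0.22·45.3 = 21.528 + 9.966 = 31.494.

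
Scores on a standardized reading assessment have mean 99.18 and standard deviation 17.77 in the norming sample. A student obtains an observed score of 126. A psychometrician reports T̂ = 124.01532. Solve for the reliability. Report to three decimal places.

0.926

T̂ = ρX + (1 − ρ)μ  ⇒  T̂ − μ = ρ(X − μ)
ρ = (T̂ − μ)/(X − μ) = (124.01532 − 99.18) / (126 − 99.18) = 24.83532 / 26.82 = 0.92600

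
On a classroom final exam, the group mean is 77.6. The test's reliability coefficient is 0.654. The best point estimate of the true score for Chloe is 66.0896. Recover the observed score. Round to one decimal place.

T̂ = ρX + (1 − ρ)μ  ⇒  X = (T̂ − (1 − ρ)μ) / ρ
X = (66.0896 − 0.346 × 77.6) / 0.654 = (66.0896 − 26.8496) / 0.654 = 39.2400 / 0.654 = 60.000

60.0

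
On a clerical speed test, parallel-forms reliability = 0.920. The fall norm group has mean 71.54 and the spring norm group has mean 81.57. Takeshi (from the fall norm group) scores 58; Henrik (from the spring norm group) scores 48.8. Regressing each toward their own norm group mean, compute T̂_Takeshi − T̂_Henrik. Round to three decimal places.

T̂_Takeshi = 0.920(58) + 0.080(71.54) = 59.08320
T̂_Henrik = 0.920(48.8) + 0.080(81.57) = 51.42160
Difference = 59.08320 − 51.42160 = 7.66160

7.662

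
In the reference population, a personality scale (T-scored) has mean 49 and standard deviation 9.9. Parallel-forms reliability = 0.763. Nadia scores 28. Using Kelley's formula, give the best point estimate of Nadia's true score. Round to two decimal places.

T̂ = ρX + (1 − ρ)μ
  = 0.763 × 28 + 0.237 × 49
  = 21.364 + 11.613
  = 32.977
  ≈ 32.98

32.98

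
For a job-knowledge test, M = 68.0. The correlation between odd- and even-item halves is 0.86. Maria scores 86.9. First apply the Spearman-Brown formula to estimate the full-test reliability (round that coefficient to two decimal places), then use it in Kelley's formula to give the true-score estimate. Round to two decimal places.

Spearman-Brown: ρ = 2r/(1 + r) = 2(0.86)/(1 + 0.86) = 1.720/1.86 = 0.9247 → 0.92
T̂ = ρX + (1 − ρ)μ
  = 0.92 × 86.9 + 0.08 × 68.0
  = 79.948 + 5.440
  = 85.388
  ≈ 85.39

85.39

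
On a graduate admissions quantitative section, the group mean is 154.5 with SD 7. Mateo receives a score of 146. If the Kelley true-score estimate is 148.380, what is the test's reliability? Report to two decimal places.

0.72

T̂ = ρX + (1 − ρ)μ  ⇒  T̂ − μ = ρ(X − μ)
ρ = (T̂ − μ)/(X − μ) = (148.380 − 154.5) / (146 − 154.5) = -6.120 / -8.5 = 0.7200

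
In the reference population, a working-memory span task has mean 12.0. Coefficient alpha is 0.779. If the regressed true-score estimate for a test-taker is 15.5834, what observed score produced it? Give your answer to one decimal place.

16.6

T̂ = ρX + (1 − ρ)μ  ⇒  X = (T̂ − (1 − ρ)μ) / ρ
X = (15.5834 − 0.221 × 12.0) / 0.779 = (15.5834 − 2.6520) / 0.779 = 12.9314 / 0.779 = 16.600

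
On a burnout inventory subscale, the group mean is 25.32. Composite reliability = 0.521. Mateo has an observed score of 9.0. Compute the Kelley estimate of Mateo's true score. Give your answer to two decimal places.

Kelley's formula gives T̂ = 0.521·9.0 + 0.479·25.32 = 4.6890 + 12.12828 = 16.817.

16.82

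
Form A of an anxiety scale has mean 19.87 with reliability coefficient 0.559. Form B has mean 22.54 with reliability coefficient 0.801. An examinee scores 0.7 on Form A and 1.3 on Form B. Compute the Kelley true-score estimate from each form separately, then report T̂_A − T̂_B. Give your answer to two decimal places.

T̂_A = 0.559(0.7) + 0.441(19.87) = 9.1540
T̂_B = 0.801(1.3) + 0.199(22.54) = 5.5268
T̂_A − T̂_B = 3.6272

3.63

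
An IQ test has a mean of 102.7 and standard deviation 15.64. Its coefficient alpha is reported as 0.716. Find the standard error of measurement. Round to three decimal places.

8.335

SEM = SD · √(1 − ρ) = 15.64 × √0.284 = 15.64 × 0.5329 = 8.3348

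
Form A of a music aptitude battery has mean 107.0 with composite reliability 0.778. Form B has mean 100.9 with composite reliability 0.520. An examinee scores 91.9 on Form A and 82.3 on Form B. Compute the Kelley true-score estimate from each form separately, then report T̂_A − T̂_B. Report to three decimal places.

T̂_A = 0.778(91.9) + 0.222(107.0) = 95.25220
T̂_B = 0.520(82.3) + 0.480(100.9) = 91.22800
T̂_A − T̂_B = 4.02420

4.024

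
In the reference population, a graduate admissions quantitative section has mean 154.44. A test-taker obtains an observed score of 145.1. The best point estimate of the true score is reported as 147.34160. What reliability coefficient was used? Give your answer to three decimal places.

T̂ = ρX + (1 − ρ)μ  ⇒  T̂ − μ = ρ(X − μ)
ρ = (T̂ − μ)/(X − μ) = (147.34160 − 154.44) / (145.1 − 154.44) = -7.09840 / -9.34 = 0.76000

0.760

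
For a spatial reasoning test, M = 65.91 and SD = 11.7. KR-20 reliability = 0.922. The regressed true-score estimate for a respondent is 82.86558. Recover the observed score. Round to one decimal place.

84.3

T̂ = ρX + (1 − ρ)μ  ⇒  X = (T̂ − (1 − ρ)μ) / ρ
X = (82.86558 − 0.078 × 65.91) / 0.922 = (82.86558 − 5.14098) / 0.922 = 77.72460 / 0.922 = 84.300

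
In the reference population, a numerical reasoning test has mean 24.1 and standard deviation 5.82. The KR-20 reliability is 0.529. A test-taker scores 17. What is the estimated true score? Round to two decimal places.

20.34

T̂ = 0.529(17) + 0.471(24.1) = 8.993 + 11.3511 = 20.344 → 20.34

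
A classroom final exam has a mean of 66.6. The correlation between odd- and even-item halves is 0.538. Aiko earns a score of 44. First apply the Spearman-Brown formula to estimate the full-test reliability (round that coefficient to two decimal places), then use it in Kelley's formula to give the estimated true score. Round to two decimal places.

Spearman-Brown: ρ = 2r/(1 + r) = 2(0.538)/(1 + 0.538) = 1.0760/1.538 = 0.6996 → 0.70
T̂ = 0.70(44) + 0.30(66.6) = 30.80 + 19.980 = 50.780 → 50.78

50.78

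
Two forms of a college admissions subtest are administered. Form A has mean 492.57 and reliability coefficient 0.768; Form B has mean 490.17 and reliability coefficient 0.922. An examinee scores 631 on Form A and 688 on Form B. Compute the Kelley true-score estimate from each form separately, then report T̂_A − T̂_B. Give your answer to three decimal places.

T̂_A = 0.768(631) + 0.232(492.57) = 598.88424
T̂_B = 0.922(688) + 0.078(490.17) = 672.56926
T̂_A − T̂_B = -73.68502

-73.685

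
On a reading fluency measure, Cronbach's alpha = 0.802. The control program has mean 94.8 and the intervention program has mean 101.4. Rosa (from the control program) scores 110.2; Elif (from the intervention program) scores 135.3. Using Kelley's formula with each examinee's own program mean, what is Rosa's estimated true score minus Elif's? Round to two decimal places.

-21.44

T̂_Rosa = 0.802(110.2) + 0.198(94.8) = 107.1508
T̂_Elif = 0.802(135.3) + 0.198(101.4) = 128.5878
Difference = 107.1508 − 128.5878 = -21.4370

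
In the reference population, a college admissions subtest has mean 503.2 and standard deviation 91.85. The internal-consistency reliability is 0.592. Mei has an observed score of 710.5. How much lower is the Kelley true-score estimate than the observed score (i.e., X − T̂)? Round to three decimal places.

T̂ = ρX + (1 − ρ)μ
  = 0.592 × 710.5 + 0.408 × 503.2
  = 420.6160 + 205.3056
  = 625.92160
  ≈ 625.9216
X − T̂ = 710.5 − 625.9216 = 84.5784 → 84.578

84.578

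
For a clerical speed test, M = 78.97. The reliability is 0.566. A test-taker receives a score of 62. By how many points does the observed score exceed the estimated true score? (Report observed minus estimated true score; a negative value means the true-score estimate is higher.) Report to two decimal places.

T̂ = ρX + (1 − ρ)μ
  = 0.566 × 62 + 0.434 × 78.97
  = 35.092 + 34.27298
  = 69.3650
  ≈ 69.365
X − T̂ = 62 − 69.365 = -7.365 → -7.36

-7.36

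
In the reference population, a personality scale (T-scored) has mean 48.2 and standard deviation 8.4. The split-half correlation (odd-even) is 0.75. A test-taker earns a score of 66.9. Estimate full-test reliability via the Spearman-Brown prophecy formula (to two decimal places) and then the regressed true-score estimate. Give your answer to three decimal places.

64.282

Spearman-Brown: ρ = 2r/(1 + r) = 2(0.75)/(1 + 0.75) = 1.500/1.75 = 0.8571 → 0.86
T̂ = ρX + (1 − ρ)μ
  = 0.86 × 66.9 + 0.14 × 48.2
  = 57.534 + 6.748
  = 64.2820
  ≈ 64.282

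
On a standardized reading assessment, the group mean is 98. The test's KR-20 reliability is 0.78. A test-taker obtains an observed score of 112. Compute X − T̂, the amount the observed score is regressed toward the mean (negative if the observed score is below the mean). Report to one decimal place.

T̂ = 0.78(112) + 0.22(98) = 87.36 + 21.56 = 108.920 → 108.92
X − T̂ = 112 − 108.92 = 3.08 → 3.1

3.1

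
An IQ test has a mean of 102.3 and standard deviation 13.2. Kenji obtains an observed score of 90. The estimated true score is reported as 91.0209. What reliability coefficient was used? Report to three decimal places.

0.917

T̂ = ρX + (1 − ρ)μ  ⇒  T̂ − μ = ρ(X − μ)
ρ = (T̂ − μ)/(X − μ) = (91.0209 − 102.3) / (90 − 102.3) = -11.2791 / -12.3 = 0.91700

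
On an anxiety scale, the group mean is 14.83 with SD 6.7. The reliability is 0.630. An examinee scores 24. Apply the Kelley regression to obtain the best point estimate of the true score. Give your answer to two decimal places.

T̂ = 0.630(24) + 0.370(14.83) = 15.120 + 5.48710 = 20.607 → 20.61

20.61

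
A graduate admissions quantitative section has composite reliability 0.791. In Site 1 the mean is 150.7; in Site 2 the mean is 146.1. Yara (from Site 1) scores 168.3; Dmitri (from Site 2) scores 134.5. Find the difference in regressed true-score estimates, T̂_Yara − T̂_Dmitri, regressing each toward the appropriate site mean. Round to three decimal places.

T̂_Yara = 0.791(168.3) + 0.209(150.7) = 164.62160
T̂_Dmitri = 0.791(134.5) + 0.209(146.1) = 136.92440
Difference = 164.62160 − 136.92440 = 27.69720

27.697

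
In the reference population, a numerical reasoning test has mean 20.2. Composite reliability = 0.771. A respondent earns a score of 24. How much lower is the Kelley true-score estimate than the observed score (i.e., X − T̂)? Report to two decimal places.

0.87

T̂ = ρX + (1 − ρ)μ
  = 0.771 × 24 + 0.229 × 20.2
  = 18.504 + 4.6258
  = 23.1298
  ≈ 23.130
X − T̂ = 24 − 23.130 = 0.870 → 0.87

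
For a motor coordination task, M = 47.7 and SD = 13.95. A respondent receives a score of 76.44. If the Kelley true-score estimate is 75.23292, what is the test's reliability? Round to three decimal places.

T̂ = ρX + (1 − ρ)μ  ⇒  T̂ − μ = ρ(X − μ)
ρ = (T̂ − μ)/(X − μ) = (75.23292 − 47.7) / (76.44 − 47.7) = 27.53292 / 28.74 = 0.95800

0.958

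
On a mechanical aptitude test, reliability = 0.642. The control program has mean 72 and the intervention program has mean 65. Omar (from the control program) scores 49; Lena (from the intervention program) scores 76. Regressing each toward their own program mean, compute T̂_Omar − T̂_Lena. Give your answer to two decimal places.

-14.83

T̂_Omar = 0.642(49) + 0.358(72) = 57.2340
T̂_Lena = 0.642(76) + 0.358(65) = 72.0620
Difference = 57.2340 − 72.0620 = -14.8280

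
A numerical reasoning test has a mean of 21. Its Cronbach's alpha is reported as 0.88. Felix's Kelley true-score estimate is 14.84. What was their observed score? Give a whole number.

14

T̂ = ρX + (1 − ρ)μ  ⇒  X = (T̂ − (1 − ρ)μ) / ρ
X = (14.84 − 0.12 × 21) / 0.88 = (14.84 − 2.52) / 0.88 = 12.32 / 0.88 = 14.00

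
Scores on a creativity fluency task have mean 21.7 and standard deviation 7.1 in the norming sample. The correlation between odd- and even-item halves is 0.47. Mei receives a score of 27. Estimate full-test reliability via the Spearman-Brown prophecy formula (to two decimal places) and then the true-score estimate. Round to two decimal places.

25.09

Spearman-Brown: ρ = 2r/(1 + r) = 2(0.47)/(1 + 0.47) = 0.940/1.47 = 0.6395 → 0.64
T̂ = 0.64(27) + 0.36(21.7) = 17.28 + 7.812 = 25.092 → 25.09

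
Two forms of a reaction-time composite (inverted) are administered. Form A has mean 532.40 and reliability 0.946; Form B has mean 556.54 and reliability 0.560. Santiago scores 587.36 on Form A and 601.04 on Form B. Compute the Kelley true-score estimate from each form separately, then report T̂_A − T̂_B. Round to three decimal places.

2.932

T̂_A = 0.946(587.36) + 0.054(532.40) = 584.39216
T̂_B = 0.560(601.04) + 0.440(556.54) = 581.46000
T̂_A − T̂_B = 2.93216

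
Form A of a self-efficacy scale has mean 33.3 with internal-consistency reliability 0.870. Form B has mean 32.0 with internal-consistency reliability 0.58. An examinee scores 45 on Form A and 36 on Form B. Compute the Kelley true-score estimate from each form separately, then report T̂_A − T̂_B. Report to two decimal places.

T̂_A = 0.870(45) + 0.130(33.3) = 43.4790
T̂_B = 0.58(36) + 0.42(32.0) = 34.3200
T̂_A − T̂_B = 9.1590

9.16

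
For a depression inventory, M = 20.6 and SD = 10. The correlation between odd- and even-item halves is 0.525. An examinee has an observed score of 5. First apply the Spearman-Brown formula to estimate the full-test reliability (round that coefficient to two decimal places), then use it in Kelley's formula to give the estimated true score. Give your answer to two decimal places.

Spearman-Brown: ρ = 2r/(1 + r) = 2(0.525)/(1 + 0.525) = 1.0500/1.525 = 0.6885 → 0.69
T̂ = ρX + (1 − ρ)μ
  = 0.69 × 5 + 0.31 × 20.6
  = 3.45 + 6.386
  = 9.836
  ≈ 9.84

9.84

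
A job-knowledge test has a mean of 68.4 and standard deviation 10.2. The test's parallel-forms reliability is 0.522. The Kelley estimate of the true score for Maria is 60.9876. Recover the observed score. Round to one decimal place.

54.2

T̂ = ρX + (1 − ρ)μ  ⇒  X = (T̂ − (1 − ρ)μ) / ρ
X = (60.9876 − 0.478 × 68.4) / 0.522 = (60.9876 − 32.6952) / 0.522 = 28.2924 / 0.522 = 54.200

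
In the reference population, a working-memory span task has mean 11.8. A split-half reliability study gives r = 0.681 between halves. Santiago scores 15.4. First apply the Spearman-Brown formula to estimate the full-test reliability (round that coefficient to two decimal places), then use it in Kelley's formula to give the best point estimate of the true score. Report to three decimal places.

14.716

Spearman-Brown: ρ = 2r/(1 + r) = 2(0.681)/(1 + 0.681) = 1.3620/1.681 = 0.8102 → 0.81
T̂ = ρX + (1 − ρ)μ
  = 0.81 × 15.4 + 0.19 × 11.8
  = 12.474 + 2.242
  = 14.7160
  ≈ 14.716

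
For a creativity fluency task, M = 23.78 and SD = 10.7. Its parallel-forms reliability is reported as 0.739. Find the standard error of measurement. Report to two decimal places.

5.47

SEM = SD · √(1 − ρ) = 10.7 × √0.261 = 10.7 × 0.5109 = 5.466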